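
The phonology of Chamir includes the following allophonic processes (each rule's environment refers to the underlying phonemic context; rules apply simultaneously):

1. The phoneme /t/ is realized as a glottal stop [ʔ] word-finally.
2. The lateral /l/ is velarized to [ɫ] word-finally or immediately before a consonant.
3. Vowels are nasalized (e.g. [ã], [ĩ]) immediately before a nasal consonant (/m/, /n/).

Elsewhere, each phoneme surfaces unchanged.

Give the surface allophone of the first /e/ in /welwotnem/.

/e/ — between /w/ and /l/; rule 3 does not apply here → [e].

[e]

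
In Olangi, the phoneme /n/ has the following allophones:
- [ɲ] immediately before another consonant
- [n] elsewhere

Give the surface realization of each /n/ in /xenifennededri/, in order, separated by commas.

[n], [ɲ], [n]

Occurrence 1 (position 3): no conditioning environment matches → elsewhere allophone [n].
Occurrence 2 (position 7): immediately before another consonant → [ɲ].
Occurrence 3 (position 8): no conditioning environment matches → elsewhere allophone [n].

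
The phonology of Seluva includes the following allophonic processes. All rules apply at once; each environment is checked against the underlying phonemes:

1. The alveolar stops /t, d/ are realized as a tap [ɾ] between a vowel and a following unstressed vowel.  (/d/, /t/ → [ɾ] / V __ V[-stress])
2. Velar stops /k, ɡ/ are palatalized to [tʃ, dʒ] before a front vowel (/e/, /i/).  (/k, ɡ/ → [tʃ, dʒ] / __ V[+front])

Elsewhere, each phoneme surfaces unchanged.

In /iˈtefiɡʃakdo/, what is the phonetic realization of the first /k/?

[k]

/k/ — between /a/ and /d/; rule 2 does not apply here → [k].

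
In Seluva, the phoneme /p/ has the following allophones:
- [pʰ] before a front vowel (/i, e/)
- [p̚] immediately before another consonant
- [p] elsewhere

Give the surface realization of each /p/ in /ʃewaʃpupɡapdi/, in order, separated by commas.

Occurrence 1 (position 6): no conditioning environment matches → elsewhere allophone [p].
Occurrence 2 (position 8): immediately before another consonant → [p̚].
Occurrence 3 (position 11): immediately before another consonant → [p̚].

[p], [p̚], [p̚]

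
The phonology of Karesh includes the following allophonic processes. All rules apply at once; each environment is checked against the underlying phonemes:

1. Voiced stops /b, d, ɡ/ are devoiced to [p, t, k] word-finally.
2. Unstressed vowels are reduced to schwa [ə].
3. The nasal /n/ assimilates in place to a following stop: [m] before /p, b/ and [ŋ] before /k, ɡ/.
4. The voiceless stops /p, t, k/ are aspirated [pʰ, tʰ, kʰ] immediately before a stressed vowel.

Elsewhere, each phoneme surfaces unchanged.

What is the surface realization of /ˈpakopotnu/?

/p/ (word-initial) occurs immediately before a stressed vowel → [pʰ] by rule 4.
/a/ — between /p/ and /k/; rule 2 does not apply here → [a].
/k/ — between /a/ and /o/; rule 4 does not apply here → [k].
/o/ — between /k/ and /p/, in an unstressed syllable — surfaces as [ə] (rule 2).
/p/ (between /o/ and /o/) is in the target of rule 4 but the environment (immediately before a stressed vowel) is not met → [p].
/o/ meets the environment for rule 2 (in an unstressed syllable) → [ə].
/t/ — between /o/ and /n/; rule 4 does not apply here → [t].
/n/ (between /t/ and /u/) is in the target of rule 3 but the environment (before a labial or velar stop) is not met → [n].
/u/ (word-final) occurs in an unstressed syllable → [ə] by rule 2.

[ˈpʰakəpətnə]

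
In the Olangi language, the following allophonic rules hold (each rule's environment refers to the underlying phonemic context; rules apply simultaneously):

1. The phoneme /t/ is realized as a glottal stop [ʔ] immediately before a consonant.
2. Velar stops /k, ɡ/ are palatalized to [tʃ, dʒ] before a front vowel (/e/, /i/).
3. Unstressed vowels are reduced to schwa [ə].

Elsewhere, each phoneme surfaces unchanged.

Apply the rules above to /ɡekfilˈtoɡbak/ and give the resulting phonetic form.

[dʒəkfəlˈtoɡbək]

/ɡ/ meets the environment for rule 2 (before a front vowel) → [dʒ].
/e/ (between /ɡ/ and /k/) occurs in an unstressed syllable → [ə] by rule 3.
/k/ — between /e/ and /f/; rule 2 does not apply here → [k].
/f/ (between /k/ and /i/) is unaffected → [f].
Rule 3 applies to /i/ (between /f/ and /l/: in an unstressed syllable) → [ə].
/l/ (between /i/ and /t/): no rule targets it → [l].
/t/ — between /l/ and /o/; rule 1 does not apply here → [t].
/o/ — between /t/ and /ɡ/; rule 3 does not apply here → [o].
/ɡ/ (between /o/ and /b/): rule 2 targets it, but not before a front vowel → unchanged [ɡ].
/b/ (between /ɡ/ and /a/): no rule targets it → [b].
/a/ (between /b/ and /k/) occurs in an unstressed syllable → [ə] by rule 3.
/k/ (word-final) fails the environment for rule 2, so it stays [k].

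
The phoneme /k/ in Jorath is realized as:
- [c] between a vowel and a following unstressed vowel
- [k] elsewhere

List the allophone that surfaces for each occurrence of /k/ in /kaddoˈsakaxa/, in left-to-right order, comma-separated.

Occurrence 1 (position 1): no conditioning environment matches → elsewhere allophone [k].
Occurrence 2 (position 8): between a vowel and a following unstressed vowel → [c].

[k], [c]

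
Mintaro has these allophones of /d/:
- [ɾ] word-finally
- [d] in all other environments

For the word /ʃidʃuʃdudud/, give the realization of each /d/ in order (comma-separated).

[d], [d], [d], [ɾ]

Occurrence 1 (position 3): no conditioning environment matches → elsewhere allophone [d].
Occurrence 2 (position 7): no conditioning environment matches → elsewhere allophone [d].
Occurrence 3 (position 9): no conditioning environment matches → elsewhere allophone [d].
Occurrence 4 (position 11): word-finally → [ɾ].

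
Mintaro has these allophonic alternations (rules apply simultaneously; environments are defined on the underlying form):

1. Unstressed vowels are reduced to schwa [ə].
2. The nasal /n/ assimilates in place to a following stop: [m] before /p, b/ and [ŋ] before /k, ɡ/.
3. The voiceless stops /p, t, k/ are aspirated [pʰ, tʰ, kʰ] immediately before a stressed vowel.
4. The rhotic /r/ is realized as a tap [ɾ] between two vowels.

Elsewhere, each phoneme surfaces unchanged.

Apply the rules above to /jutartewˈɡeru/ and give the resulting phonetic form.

[jətərtəwˈɡeɾə]

/j/ (word-initial): no rule targets it → [j].
/u/ — between /j/ and /t/, in an unstressed syllable — surfaces as [ə] (rule 1).
/t/ — between /u/ and /a/; rule 3 does not apply here → [t].
/a/ — between /t/ and /r/, in an unstressed syllable — surfaces as [ə] (rule 1).
/r/ — between /a/ and /t/; rule 4 does not apply here → [r].
/t/ (between /r/ and /e/) is in the target of rule 3 but the environment (immediately before a stressed vowel) is not met → [t].
/e/ — between /t/ and /w/, in an unstressed syllable — surfaces as [ə] (rule 1).
/w/ — not in any rule's target class → [w].
/ɡ/ — not in any rule's target class → [ɡ].
/e/ (between /ɡ/ and /r/) fails the environment for rule 1, so it stays [e].
/r/ — between /e/ and /u/, between two vowels — surfaces as [ɾ] (rule 4).
/u/ — word-final, in an unstressed syllable — surfaces as [ə] (rule 1).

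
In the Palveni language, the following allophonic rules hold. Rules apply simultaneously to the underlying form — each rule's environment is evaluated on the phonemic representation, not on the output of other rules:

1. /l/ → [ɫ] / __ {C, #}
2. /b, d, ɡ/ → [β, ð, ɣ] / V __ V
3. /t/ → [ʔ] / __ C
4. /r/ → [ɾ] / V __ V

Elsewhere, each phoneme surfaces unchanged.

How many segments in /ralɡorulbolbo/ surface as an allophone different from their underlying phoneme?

4

Segments that undergo a rule: /l/ → [ɫ] (rule 1); /r/ → [ɾ] (rule 4); /l/ → [ɫ] (rule 1); /l/ → [ɫ] (rule 1).
All other segments surface unchanged.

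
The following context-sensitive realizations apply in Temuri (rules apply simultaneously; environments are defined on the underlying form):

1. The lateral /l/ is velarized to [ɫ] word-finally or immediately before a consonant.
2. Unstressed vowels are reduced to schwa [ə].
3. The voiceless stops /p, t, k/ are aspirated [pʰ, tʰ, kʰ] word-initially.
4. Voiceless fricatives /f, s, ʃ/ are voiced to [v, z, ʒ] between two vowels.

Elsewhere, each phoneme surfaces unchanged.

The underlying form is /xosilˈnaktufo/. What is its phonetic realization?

[xəzəɫˈnaktəvə]

/x/ — not in any rule's target class → [x].
/o/ meets the environment for rule 2 (in an unstressed syllable) → [ə].
Rule 4 applies to /s/ (between /o/ and /i/: between two vowels) → [z].
/i/ (between /s/ and /l/) occurs in an unstressed syllable → [ə] by rule 2.
/l/ meets the environment for rule 1 (word-finally or immediately before a consonant) → [ɫ].
/n/ — not in any rule's target class → [n].
/a/ — between /n/ and /k/; rule 2 does not apply here → [a].
/k/ — between /a/ and /t/; rule 3 does not apply here → [k].
/t/ — between /k/ and /u/; rule 3 does not apply here → [t].
/u/ (between /t/ and /f/) occurs in an unstressed syllable → [ə] by rule 2.
/f/ (between /u/ and /o/) occurs between two vowels → [v] by rule 4.
/o/ (word-final): in an unstressed syllable, so rule 2 applies → [ə].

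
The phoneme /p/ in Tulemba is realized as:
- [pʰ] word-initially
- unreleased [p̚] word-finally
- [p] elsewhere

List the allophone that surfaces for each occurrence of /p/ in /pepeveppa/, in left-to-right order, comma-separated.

Occurrence 1 (position 1): word-initially → [pʰ].
Occurrence 2 (position 3): no conditioning environment matches → elsewhere allophone [p].
Occurrence 3 (position 7): no conditioning environment matches → elsewhere allophone [p].
Occurrence 4 (position 8): no conditioning environment matches → elsewhere allophone [p].

[pʰ], [p], [p], [p]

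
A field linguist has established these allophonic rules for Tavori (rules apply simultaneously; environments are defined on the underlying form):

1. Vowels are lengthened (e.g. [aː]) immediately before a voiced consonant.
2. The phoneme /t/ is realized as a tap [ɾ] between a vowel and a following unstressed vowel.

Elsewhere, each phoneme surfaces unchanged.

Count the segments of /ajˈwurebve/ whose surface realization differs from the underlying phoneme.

3

Segments that undergo a rule: /a/ → [aː] (rule 1); /u/ → [uː] (rule 1); /e/ → [eː] (rule 1).
All other segments surface unchanged.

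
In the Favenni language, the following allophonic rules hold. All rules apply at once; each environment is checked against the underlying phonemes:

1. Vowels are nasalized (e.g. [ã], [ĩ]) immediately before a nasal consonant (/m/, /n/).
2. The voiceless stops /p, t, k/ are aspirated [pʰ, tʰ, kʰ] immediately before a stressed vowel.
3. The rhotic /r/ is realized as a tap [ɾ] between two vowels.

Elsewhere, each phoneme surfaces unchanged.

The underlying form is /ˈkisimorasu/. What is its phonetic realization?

/k/ (word-initial): immediately before a stressed vowel, so rule 2 applies → [kʰ].
/i/ (between /k/ and /s/) is in the target of rule 1 but the environment (before a nasal consonant) is not met → [i].
/s/ — not in any rule's target class → [s].
Rule 1 applies to /i/ (between /s/ and /m/: before a nasal consonant) → [ĩ].
/m/ — not in any rule's target class → [m].
/o/ — between /m/ and /r/; rule 1 does not apply here → [o].
/r/ (between /o/ and /a/): between two vowels, so rule 3 applies → [ɾ].
/a/ (between /r/ and /s/) is in the target of rule 1 but the environment (before a nasal consonant) is not met → [a].
/s/ — not in any rule's target class → [s].
/u/ — word-final; rule 1 does not apply here → [u].

[ˈkʰisĩmoɾasu]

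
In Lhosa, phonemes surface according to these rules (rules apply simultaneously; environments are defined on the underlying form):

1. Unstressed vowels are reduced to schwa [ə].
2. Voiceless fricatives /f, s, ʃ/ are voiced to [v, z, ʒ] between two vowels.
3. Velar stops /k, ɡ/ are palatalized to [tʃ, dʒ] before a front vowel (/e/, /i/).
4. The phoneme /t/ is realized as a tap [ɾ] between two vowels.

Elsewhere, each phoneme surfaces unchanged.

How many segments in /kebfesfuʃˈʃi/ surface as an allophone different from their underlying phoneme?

4

Segments that undergo a rule: /k/ → [tʃ] (rule 3); /e/ → [ə] (rule 1); /e/ → [ə] (rule 1); /u/ → [ə] (rule 1).
All other segments surface unchanged.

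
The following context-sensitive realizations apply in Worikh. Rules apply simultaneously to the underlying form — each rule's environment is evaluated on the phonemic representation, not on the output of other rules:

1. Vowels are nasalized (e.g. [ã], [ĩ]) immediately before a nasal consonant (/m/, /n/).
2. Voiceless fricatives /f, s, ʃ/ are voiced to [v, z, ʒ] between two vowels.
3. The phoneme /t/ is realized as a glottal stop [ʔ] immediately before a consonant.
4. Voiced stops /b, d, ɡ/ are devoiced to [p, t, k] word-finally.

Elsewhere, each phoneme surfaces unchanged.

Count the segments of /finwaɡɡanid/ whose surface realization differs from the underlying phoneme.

3

Segments that undergo a rule: /i/ → [ĩ] (rule 1); /a/ → [ã] (rule 1); /d/ → [t] (rule 4).
All other segments surface unchanged.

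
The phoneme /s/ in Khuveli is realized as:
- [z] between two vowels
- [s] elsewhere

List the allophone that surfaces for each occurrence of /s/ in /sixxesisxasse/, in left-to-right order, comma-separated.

[s], [z], [s], [s], [s]

Occurrence 1 (position 1): no conditioning environment matches → elsewhere allophone [s].
Occurrence 2 (position 6): between two vowels → [z].
Occurrence 3 (position 8): no conditioning environment matches → elsewhere allophone [s].
Occurrence 4 (position 11): no conditioning environment matches → elsewhere allophone [s].
Occurrence 5 (position 12): no conditioning environment matches → elsewhere allophone [s].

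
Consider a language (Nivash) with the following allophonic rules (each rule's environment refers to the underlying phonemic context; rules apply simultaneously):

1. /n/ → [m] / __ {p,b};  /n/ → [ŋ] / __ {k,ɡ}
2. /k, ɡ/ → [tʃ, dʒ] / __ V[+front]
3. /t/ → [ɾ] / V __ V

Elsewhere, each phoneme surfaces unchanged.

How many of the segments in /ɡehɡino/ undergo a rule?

Segments that undergo a rule: /ɡ/ → [dʒ] (rule 2); /ɡ/ → [dʒ] (rule 2).
All other segments surface unchanged.

2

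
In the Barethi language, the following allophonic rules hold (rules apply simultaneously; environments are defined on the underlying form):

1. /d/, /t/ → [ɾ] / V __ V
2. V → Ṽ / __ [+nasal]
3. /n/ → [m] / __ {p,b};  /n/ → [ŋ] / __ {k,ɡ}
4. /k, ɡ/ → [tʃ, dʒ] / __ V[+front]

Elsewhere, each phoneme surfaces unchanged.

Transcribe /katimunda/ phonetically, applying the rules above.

[kaɾĩmũnda]

/k/ (word-initial) is in the target of rule 4 but the environment (before a front vowel) is not met → [k].
/a/ (between /k/ and /t/): rule 2 targets it, but not before a nasal consonant → unchanged [a].
/t/ — between /a/ and /i/, between two vowels — surfaces as [ɾ] (rule 1).
/i/ — between /t/ and /m/, before a nasal consonant — surfaces as [ĩ] (rule 2).
/u/ (between /m/ and /n/) occurs before a nasal consonant → [ũ] by rule 2.
/n/ (between /u/ and /d/) fails the environment for rule 3, so it stays [n].
/d/ (between /n/ and /a/): rule 1 targets it, but not between two vowels → unchanged [d].
/a/ — word-final; rule 2 does not apply here → [a].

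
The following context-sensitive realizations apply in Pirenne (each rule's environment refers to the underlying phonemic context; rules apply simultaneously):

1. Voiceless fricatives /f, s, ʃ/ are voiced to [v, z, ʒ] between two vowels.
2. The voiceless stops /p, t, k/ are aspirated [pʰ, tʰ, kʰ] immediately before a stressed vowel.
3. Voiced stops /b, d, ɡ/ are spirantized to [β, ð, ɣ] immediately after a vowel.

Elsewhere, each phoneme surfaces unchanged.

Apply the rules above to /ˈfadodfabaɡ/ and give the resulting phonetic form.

/f/ (word-initial): rule 1 targets it, but not between two vowels → unchanged [f].
/a/ stays [a].
/d/ (between /a/ and /o/): immediately after a vowel, so rule 3 applies → [ð].
/o/ (between /d/ and /d/): no rule targets it → [o].
/d/ — between /o/ and /f/, immediately after a vowel — surfaces as [ð] (rule 3).
/f/ (between /d/ and /a/): rule 1 targets it, but not between two vowels → unchanged [f].
/a/ (between /f/ and /b/): no rule targets it → [a].
/b/ — between /a/ and /a/, immediately after a vowel — surfaces as [β] (rule 3).
/a/ — not in any rule's target class → [a].
/ɡ/ (word-final) occurs immediately after a vowel → [ɣ] by rule 3.

[ˈfaðoðfaβaɣ]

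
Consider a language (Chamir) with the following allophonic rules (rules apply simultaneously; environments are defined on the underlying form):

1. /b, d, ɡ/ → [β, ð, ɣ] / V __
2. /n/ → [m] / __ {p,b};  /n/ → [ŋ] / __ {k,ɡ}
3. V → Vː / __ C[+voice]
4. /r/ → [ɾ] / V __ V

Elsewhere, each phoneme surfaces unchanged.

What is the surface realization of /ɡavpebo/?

[ɡaːvpeːβo]

/ɡ/ — word-initial; rule 1 does not apply here → [ɡ].
/a/ — between /ɡ/ and /v/, before a voiced consonant — surfaces as [aː] (rule 3).
/v/ (between /a/ and /p/): no rule targets it → [v].
/p/ (between /v/ and /e/) is unaffected → [p].
/e/ (between /p/ and /b/) occurs before a voiced consonant → [eː] by rule 3.
/b/ — between /e/ and /o/, immediately after a vowel — surfaces as [β] (rule 1).
/o/ (word-final) is in the target of rule 3 but the environment (before a voiced consonant) is not met → [o].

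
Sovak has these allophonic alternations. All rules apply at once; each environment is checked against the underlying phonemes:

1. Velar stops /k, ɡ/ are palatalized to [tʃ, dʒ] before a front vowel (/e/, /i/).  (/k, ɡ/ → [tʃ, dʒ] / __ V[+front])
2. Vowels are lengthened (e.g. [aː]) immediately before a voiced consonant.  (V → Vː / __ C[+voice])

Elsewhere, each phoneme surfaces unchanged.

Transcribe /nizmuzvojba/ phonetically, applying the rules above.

[niːzmuːzvoːjba]

/n/ stays [n].
/i/ — between /n/ and /z/, before a voiced consonant — surfaces as [iː] (rule 2).
/z/ (between /i/ and /m/): no rule targets it → [z].
/m/ (between /z/ and /u/): no rule targets it → [m].
/u/ (between /m/ and /z/) occurs before a voiced consonant → [uː] by rule 2.
/z/ — not in any rule's target class → [z].
/v/ stays [v].
/o/ meets the environment for rule 2 (before a voiced consonant) → [oː].
/j/ — not in any rule's target class → [j].
/b/ (between /j/ and /a/) is unaffected → [b].
/a/ — word-final; rule 2 does not apply here → [a].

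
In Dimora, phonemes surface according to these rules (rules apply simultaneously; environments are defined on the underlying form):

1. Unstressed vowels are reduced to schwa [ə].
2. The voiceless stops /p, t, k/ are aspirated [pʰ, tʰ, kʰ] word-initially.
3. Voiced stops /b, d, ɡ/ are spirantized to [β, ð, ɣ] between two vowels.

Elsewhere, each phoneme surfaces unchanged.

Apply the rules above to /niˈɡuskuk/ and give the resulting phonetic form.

/n/ stays [n].
/i/ (between /n/ and /ɡ/): in an unstressed syllable, so rule 1 applies → [ə].
/ɡ/ (between /i/ and /u/) occurs between two vowels → [ɣ] by rule 3.
/u/ (between /ɡ/ and /s/) fails the environment for rule 1, so it stays [u].
/s/ stays [s].
/k/ (between /s/ and /u/) is in the target of rule 2 but the environment (word-initially) is not met → [k].
/u/ — between /k/ and /k/, in an unstressed syllable — surfaces as [ə] (rule 1).
/k/ (word-final) is in the target of rule 2 but the environment (word-initially) is not met → [k].

[nəˈɣuskək]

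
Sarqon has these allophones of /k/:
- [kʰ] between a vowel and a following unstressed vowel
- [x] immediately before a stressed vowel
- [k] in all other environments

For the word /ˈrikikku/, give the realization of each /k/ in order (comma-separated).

Occurrence 1 (position 3): between a vowel and a following unstressed vowel → [kʰ].
Occurrence 2 (position 5): no conditioning environment matches → elsewhere allophone [k].
Occurrence 3 (position 6): no conditioning environment matches → elsewhere allophone [k].

[kʰ], [k], [k]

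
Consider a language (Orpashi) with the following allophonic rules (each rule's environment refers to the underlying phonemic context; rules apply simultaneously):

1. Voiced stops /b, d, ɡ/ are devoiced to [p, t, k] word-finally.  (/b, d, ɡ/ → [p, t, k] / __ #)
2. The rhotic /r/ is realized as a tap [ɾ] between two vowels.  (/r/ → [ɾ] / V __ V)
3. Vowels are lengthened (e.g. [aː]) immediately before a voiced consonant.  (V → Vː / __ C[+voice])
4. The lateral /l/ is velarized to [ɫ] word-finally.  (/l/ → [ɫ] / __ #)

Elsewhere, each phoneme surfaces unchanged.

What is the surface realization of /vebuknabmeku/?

/v/ — not in any rule's target class → [v].
/e/ (between /v/ and /b/) occurs before a voiced consonant → [eː] by rule 3.
/b/ (between /e/ and /u/): rule 1 targets it, but not word-finally → unchanged [b].
/u/ (between /b/ and /k/) is in the target of rule 3 but the environment (before a voiced consonant) is not met → [u].
/k/ (between /u/ and /n/) is unaffected → [k].
/n/ (between /k/ and /a/): no rule targets it → [n].
/a/ meets the environment for rule 3 (before a voiced consonant) → [aː].
/b/ (between /a/ and /m/): rule 1 targets it, but not word-finally → unchanged [b].
/m/ (between /b/ and /e/) is unaffected → [m].
/e/ — between /m/ and /k/; rule 3 does not apply here → [e].
/k/ — not in any rule's target class → [k].
/u/ (word-final) is in the target of rule 3 but the environment (before a voiced consonant) is not met → [u].

[veːbuknaːbmeku]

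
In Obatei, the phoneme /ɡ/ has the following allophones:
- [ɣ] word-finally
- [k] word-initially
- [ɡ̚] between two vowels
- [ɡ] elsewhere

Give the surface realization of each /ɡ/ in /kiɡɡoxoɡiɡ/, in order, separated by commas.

Occurrence 1 (position 3): no conditioning environment matches → elsewhere allophone [ɡ].
Occurrence 2 (position 4): no conditioning environment matches → elsewhere allophone [ɡ].
Occurrence 3 (position 8): between two vowels → [ɡ̚].
Occurrence 4 (position 10): word-finally → [ɣ].

[ɡ], [ɡ], [ɡ̚], [ɣ]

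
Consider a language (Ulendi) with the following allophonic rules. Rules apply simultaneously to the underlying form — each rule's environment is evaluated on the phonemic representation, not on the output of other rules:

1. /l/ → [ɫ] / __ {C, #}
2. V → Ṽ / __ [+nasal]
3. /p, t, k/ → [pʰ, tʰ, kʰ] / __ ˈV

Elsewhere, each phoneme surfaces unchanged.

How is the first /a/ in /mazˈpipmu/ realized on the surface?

/a/ (between /m/ and /z/): rule 2 targets it, but not before a nasal consonant → unchanged [a].

[a]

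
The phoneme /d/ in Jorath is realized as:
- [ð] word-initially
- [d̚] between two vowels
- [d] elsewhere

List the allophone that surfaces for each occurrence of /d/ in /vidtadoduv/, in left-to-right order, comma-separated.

Occurrence 1 (position 3): no conditioning environment matches → elsewhere allophone [d].
Occurrence 2 (position 6): between two vowels → [d̚].
Occurrence 3 (position 8): between two vowels → [d̚].

[d], [d̚], [d̚]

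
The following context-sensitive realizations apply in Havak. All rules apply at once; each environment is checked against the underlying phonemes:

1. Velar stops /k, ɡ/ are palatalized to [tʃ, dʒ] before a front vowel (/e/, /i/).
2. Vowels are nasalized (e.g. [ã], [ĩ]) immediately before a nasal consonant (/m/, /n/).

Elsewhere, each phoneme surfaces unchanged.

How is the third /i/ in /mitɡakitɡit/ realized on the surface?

[i]

/i/ (between /ɡ/ and /t/) is in the target of rule 2 but the environment (before a nasal consonant) is not met → [i].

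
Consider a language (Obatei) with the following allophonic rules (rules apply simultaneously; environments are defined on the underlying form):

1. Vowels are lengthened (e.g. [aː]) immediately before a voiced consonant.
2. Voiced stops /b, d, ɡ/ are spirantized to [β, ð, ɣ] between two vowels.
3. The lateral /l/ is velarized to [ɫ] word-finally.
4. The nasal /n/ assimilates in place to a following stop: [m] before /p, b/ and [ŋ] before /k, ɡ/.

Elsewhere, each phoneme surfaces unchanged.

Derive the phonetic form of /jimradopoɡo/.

[jiːmraːðopoːɣo]

/i/ (between /j/ and /m/) occurs before a voiced consonant → [iː] by rule 1.
/a/ (between /r/ and /d/) occurs before a voiced consonant → [aː] by rule 1.
Rule 2 applies to /d/ (between /a/ and /o/: between two vowels) → [ð].
/o/ — between /d/ and /p/; rule 1 does not apply here → [o].
/o/ (between /p/ and /ɡ/): before a voiced consonant, so rule 1 applies → [oː].
/ɡ/ meets the environment for rule 2 (between two vowels) → [ɣ].
/o/ — word-final; rule 1 does not apply here → [o].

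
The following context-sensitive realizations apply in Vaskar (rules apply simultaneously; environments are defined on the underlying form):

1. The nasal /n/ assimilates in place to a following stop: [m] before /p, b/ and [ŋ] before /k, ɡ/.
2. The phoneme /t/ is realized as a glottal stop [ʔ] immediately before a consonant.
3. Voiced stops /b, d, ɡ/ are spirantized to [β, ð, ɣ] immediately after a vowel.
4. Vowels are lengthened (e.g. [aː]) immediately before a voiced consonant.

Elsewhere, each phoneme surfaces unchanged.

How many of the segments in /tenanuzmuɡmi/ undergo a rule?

Segments that undergo a rule: /e/ → [eː] (rule 4); /a/ → [aː] (rule 4); /u/ → [uː] (rule 4); /u/ → [uː] (rule 4); /ɡ/ → [ɣ] (rule 3).
All other segments surface unchanged.

5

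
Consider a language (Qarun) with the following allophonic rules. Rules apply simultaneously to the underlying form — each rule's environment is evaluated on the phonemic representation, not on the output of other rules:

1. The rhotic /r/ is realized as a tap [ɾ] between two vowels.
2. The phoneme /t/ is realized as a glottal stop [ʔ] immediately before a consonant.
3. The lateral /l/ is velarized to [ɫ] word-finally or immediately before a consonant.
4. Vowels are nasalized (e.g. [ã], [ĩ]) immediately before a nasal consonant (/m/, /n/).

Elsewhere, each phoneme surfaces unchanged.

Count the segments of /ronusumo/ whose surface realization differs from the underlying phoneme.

2

Segments that undergo a rule: /o/ → [õ] (rule 4); /u/ → [ũ] (rule 4).
All other segments surface unchanged.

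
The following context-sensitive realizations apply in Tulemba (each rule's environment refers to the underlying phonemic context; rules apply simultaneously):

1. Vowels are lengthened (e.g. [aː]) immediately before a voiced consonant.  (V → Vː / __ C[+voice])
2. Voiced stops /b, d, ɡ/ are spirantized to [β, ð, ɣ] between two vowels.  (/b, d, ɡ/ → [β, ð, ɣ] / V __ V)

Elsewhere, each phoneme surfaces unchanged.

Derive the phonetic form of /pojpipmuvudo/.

/o/ (between /p/ and /j/): before a voiced consonant, so rule 1 applies → [oː].
/i/ (between /p/ and /p/) is in the target of rule 1 but the environment (before a voiced consonant) is not met → [i].
Rule 1 applies to /u/ (between /m/ and /v/: before a voiced consonant) → [uː].
/u/ (between /v/ and /d/): before a voiced consonant, so rule 1 applies → [uː].
/d/ (between /u/ and /o/): between two vowels, so rule 2 applies → [ð].
/o/ (word-final) is in the target of rule 1 but the environment (before a voiced consonant) is not met → [o].

[poːjpipmuːvuːðo]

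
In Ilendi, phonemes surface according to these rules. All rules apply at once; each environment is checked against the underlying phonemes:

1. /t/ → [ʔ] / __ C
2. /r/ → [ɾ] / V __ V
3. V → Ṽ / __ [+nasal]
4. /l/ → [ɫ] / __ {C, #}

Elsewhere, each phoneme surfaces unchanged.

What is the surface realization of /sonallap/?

[sõnaɫlap]

/s/ (word-initial) is unaffected → [s].
/o/ (between /s/ and /n/): before a nasal consonant, so rule 3 applies → [õ].
/n/ — not in any rule's target class → [n].
/a/ (between /n/ and /l/): rule 3 targets it, but not before a nasal consonant → unchanged [a].
/l/ — between /a/ and /l/, word-finally or immediately before a consonant — surfaces as [ɫ] (rule 4).
/l/ (between /l/ and /a/) is in the target of rule 4 but the environment (word-finally or immediately before a consonant) is not met → [l].
/a/ (between /l/ and /p/) fails the environment for rule 3, so it stays [a].
/p/ stays [p].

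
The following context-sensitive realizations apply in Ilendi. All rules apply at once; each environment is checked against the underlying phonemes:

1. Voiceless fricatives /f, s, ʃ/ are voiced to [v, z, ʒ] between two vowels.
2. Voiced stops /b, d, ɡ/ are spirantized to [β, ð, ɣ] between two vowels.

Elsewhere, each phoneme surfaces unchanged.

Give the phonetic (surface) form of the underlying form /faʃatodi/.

[faʒatoði]

/f/ — word-initial; rule 1 does not apply here → [f].
/a/ stays [a].
/ʃ/ (between /a/ and /a/) occurs between two vowels → [ʒ] by rule 1.
/a/ (between /ʃ/ and /t/): no rule targets it → [a].
/t/ (between /a/ and /o/): no rule targets it → [t].
/o/ (between /t/ and /d/): no rule targets it → [o].
/d/ (between /o/ and /i/) occurs between two vowels → [ð] by rule 2.
/i/ (word-final): no rule targets it → [i].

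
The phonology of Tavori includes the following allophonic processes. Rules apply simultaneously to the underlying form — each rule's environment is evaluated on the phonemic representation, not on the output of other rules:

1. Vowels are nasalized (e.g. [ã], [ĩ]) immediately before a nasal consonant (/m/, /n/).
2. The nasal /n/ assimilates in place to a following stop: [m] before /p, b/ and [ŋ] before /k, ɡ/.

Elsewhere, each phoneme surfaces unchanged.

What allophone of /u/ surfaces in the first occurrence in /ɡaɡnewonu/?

/u/ — word-final; rule 1 does not apply here → [u].

[u]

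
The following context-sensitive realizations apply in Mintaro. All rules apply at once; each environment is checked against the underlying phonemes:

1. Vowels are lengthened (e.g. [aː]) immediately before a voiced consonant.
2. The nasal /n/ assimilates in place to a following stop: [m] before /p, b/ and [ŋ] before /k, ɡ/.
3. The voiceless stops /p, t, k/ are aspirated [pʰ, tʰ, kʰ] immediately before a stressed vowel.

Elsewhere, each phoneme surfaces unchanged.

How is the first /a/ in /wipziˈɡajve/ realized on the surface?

[aː]

/a/ (between /ɡ/ and /j/) occurs before a voiced consonant → [aː] by rule 1.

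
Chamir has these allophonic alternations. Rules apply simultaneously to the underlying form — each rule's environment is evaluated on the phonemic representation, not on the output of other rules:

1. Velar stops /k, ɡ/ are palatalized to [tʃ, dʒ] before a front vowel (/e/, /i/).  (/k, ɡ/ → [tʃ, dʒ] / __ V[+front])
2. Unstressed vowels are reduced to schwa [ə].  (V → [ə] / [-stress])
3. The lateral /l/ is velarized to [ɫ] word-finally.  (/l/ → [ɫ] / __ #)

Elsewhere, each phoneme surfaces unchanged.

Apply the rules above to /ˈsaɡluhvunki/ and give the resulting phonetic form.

/s/ (word-initial) is unaffected → [s].
/a/ (between /s/ and /ɡ/): rule 2 targets it, but not in an unstressed syllable → unchanged [a].
/ɡ/ (between /a/ and /l/) is in the target of rule 1 but the environment (before a front vowel) is not met → [ɡ].
/l/ (between /ɡ/ and /u/): rule 3 targets it, but not word-finally → unchanged [l].
Rule 2 applies to /u/ (between /l/ and /h/: in an unstressed syllable) → [ə].
/h/ — not in any rule's target class → [h].
/v/ — not in any rule's target class → [v].
/u/ (between /v/ and /n/) occurs in an unstressed syllable → [ə] by rule 2.
/n/ — not in any rule's target class → [n].
Rule 1 applies to /k/ (between /n/ and /i/: before a front vowel) → [tʃ].
/i/ (word-final): in an unstressed syllable, so rule 2 applies → [ə].

[ˈsaɡləhvəntʃə]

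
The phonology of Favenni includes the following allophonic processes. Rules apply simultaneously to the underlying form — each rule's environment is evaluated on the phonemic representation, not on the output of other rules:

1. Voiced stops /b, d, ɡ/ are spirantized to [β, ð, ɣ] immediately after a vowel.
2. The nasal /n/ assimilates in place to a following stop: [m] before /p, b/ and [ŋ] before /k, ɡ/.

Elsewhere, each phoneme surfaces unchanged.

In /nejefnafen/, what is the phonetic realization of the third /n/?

/n/ — word-final; rule 2 does not apply here → [n].

[n]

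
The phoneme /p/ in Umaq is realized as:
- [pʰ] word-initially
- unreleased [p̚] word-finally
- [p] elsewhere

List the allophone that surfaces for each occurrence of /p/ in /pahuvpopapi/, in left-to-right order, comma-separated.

[pʰ], [p], [p], [p]

Occurrence 1 (position 1): word-initially → [pʰ].
Occurrence 2 (position 6): no conditioning environment matches → elsewhere allophone [p].
Occurrence 3 (position 8): no conditioning environment matches → elsewhere allophone [p].
Occurrence 4 (position 10): no conditioning environment matches → elsewhere allophone [p].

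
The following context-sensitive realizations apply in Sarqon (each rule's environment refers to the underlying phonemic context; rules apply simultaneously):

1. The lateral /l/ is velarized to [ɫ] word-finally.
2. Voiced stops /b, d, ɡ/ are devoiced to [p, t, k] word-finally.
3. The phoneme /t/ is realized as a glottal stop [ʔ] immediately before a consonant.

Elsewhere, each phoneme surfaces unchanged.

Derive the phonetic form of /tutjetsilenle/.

/t/ (word-initial) fails the environment for rule 3, so it stays [t].
/u/ (between /t/ and /t/): no rule targets it → [u].
/t/ (between /u/ and /j/) occurs immediately before a consonant → [ʔ] by rule 3.
/j/ (between /t/ and /e/) is unaffected → [j].
/e/ stays [e].
/t/ (between /e/ and /s/): immediately before a consonant, so rule 3 applies → [ʔ].
/s/ stays [s].
/i/ stays [i].
/l/ — between /i/ and /e/; rule 1 does not apply here → [l].
/e/ — not in any rule's target class → [e].
/n/ (between /e/ and /l/) is unaffected → [n].
/l/ (between /n/ and /e/) is in the target of rule 1 but the environment (word-finally) is not met → [l].
/e/ (word-final): no rule targets it → [e].

[tuʔjeʔsilenle]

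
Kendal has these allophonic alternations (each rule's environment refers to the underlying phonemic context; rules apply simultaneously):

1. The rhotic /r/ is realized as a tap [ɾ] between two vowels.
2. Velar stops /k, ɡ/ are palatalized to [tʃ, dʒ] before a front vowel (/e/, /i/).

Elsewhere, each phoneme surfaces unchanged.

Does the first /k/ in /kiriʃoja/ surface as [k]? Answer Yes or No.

No

/k/ meets the environment for rule 2 (before a front vowel) → [tʃ].
The actual realization is [tʃ], not [k].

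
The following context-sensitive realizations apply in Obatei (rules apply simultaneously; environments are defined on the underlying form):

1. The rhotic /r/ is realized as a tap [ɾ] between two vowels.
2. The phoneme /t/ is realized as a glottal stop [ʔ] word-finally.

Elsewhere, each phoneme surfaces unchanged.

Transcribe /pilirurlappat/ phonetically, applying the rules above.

/r/ (between /i/ and /u/): between two vowels, so rule 1 applies → [ɾ].
/r/ (between /u/ and /l/) fails the environment for rule 1, so it stays [r].
/t/ (word-final): word-finally, so rule 2 applies → [ʔ].

[piliɾurlappaʔ]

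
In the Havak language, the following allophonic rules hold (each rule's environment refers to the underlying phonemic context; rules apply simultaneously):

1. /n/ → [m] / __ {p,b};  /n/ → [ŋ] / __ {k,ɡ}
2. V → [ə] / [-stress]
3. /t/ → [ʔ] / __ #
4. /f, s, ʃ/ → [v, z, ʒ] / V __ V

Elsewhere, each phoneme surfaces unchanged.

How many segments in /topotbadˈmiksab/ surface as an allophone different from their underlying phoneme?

Segments that undergo a rule: /o/ → [ə] (rule 2); /o/ → [ə] (rule 2); /a/ → [ə] (rule 2); /a/ → [ə] (rule 2).
All other segments surface unchanged.

4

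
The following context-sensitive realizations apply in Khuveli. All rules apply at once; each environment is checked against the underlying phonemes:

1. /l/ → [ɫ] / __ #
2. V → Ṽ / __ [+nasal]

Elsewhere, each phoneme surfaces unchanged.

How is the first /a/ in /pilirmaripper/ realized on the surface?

/a/ — between /m/ and /r/; rule 2 does not apply here → [a].

[a]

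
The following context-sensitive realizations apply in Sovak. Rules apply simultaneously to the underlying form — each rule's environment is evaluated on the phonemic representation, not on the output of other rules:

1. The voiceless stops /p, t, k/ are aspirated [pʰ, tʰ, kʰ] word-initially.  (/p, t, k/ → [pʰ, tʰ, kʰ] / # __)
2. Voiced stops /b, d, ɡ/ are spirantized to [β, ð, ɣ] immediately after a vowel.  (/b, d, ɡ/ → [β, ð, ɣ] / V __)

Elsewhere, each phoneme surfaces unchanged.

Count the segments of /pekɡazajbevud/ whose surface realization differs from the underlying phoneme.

2

Segments that undergo a rule: /p/ → [pʰ] (rule 1); /d/ → [ð] (rule 2).
All other segments surface unchanged.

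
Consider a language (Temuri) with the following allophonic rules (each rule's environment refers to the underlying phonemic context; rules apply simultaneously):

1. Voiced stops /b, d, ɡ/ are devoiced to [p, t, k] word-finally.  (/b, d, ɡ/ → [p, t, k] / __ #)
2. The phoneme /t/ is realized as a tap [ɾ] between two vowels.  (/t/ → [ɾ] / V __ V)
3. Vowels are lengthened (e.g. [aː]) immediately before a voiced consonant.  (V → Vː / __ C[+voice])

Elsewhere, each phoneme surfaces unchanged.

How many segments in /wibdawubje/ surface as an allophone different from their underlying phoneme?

3

Segments that undergo a rule: /i/ → [iː] (rule 3); /a/ → [aː] (rule 3); /u/ → [uː] (rule 3).
All other segments surface unchanged.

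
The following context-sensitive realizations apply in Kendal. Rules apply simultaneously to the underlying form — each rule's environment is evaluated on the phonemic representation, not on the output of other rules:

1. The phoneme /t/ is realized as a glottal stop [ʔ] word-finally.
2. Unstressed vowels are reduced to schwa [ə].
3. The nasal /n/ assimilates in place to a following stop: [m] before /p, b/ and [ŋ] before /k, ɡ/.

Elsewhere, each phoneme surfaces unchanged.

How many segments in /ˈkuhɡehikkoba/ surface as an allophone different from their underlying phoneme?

Segments that undergo a rule: /e/ → [ə] (rule 2); /i/ → [ə] (rule 2); /o/ → [ə] (rule 2); /a/ → [ə] (rule 2).
All other segments surface unchanged.

4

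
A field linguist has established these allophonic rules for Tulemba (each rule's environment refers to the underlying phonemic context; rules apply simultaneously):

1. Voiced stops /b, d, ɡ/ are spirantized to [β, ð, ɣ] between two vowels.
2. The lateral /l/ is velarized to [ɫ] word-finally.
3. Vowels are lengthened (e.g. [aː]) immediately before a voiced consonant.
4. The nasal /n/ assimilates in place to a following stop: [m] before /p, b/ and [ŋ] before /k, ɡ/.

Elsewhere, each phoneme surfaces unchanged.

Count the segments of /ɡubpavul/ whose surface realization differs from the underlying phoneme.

Segments that undergo a rule: /u/ → [uː] (rule 3); /a/ → [aː] (rule 3); /u/ → [uː] (rule 3); /l/ → [ɫ] (rule 2).
All other segments surface unchanged.

4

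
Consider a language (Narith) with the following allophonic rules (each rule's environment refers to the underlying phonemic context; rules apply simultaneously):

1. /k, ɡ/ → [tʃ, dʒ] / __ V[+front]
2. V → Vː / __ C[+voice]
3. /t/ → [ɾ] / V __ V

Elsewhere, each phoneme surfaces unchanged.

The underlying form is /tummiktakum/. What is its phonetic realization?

[tuːmmiktakuːm]

/t/ — word-initial; rule 3 does not apply here → [t].
Rule 2 applies to /u/ (between /t/ and /m/: before a voiced consonant) → [uː].
/m/ (between /u/ and /m/): no rule targets it → [m].
/m/ (between /m/ and /i/): no rule targets it → [m].
/i/ — between /m/ and /k/; rule 2 does not apply here → [i].
/k/ (between /i/ and /t/) is in the target of rule 1 but the environment (before a front vowel) is not met → [k].
/t/ — between /k/ and /a/; rule 3 does not apply here → [t].
/a/ (between /t/ and /k/) is in the target of rule 2 but the environment (before a voiced consonant) is not met → [a].
/k/ (between /a/ and /u/) fails the environment for rule 1, so it stays [k].
/u/ (between /k/ and /m/) occurs before a voiced consonant → [uː] by rule 2.
/m/ (word-final) is unaffected → [m].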